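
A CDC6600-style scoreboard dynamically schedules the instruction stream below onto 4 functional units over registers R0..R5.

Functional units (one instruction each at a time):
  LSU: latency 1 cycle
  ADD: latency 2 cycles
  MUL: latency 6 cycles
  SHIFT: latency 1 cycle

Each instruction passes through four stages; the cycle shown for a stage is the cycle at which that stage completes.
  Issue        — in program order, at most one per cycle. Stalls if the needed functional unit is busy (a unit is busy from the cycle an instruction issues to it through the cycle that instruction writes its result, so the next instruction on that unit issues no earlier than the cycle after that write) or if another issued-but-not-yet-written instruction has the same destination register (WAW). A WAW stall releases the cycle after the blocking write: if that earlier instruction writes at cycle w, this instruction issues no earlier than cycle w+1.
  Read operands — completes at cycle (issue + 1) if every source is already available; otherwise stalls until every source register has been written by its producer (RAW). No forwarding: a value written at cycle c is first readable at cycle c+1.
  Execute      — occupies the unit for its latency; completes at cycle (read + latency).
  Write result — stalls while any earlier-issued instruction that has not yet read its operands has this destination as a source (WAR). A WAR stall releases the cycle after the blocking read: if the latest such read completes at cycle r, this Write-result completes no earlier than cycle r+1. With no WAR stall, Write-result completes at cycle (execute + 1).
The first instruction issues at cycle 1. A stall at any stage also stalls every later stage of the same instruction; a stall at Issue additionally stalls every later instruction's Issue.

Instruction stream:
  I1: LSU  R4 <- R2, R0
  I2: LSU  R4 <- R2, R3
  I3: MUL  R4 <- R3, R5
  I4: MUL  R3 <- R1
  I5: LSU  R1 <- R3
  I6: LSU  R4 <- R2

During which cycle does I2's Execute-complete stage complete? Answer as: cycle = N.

cycle 1: I1 dispatched to LSU
cycle 2: I1 operands ready
cycle 3: I1 complete
cycle 4: R4←I1
cycle 5: I2 dispatched to LSU
cycle 6: I2 operands ready
cycle 7: I2 complete
cycle 8: R4←I2
cycle 9: I3 dispatched to MUL
cycle 10: I3 operands ready
cycle 16: I3 complete
cycle 17: R4←I3
cycle 18: I4 dispatched to MUL
cycle 19: I4 operands ready; I5 dispatched to LSU
cycle 25: I4 complete
cycle 26: R3←I4
cycle 27: I5 operands ready
cycle 28: I5 complete
cycle 29: R1←I5
cycle 30: I6 dispatched to LSU
cycle 31: I6 operands ready
cycle 32: I6 complete
cycle 33: R4←I6

cycle = 7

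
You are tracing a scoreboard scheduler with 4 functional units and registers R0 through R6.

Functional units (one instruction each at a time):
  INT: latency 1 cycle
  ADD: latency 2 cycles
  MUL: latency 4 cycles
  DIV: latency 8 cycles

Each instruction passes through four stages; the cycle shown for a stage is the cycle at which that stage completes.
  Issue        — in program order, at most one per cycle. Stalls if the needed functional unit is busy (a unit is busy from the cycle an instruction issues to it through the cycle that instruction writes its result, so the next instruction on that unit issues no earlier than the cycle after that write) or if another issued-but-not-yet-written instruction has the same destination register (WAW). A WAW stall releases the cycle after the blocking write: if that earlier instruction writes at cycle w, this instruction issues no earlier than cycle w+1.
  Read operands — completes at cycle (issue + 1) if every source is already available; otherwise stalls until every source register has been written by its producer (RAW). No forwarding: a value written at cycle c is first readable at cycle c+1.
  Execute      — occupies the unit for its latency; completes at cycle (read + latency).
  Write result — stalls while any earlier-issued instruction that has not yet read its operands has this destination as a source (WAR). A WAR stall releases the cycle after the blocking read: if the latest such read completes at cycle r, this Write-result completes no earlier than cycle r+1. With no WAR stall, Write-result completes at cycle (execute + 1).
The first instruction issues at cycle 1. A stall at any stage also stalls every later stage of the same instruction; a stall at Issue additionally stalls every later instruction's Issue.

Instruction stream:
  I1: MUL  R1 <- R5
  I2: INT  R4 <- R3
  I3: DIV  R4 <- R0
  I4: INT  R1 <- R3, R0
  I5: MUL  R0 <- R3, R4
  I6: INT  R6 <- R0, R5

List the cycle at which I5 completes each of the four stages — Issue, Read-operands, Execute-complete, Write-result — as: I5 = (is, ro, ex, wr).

I5 = (9, 17, 21, 22)

t=1  I1 issues→MUL
t=2  I1 reads | I2 issues→INT
t=3  I2 reads
t=4  I2 exec-done
t=5  I2 writes R4
t=6  I1 exec-done | I3 issues→DIV
t=7  I1 writes R1 | I3 reads
t=8  I4 issues→INT
t=9  I4 reads | I5 issues→MUL
t=10  I4 exec-done
t=11  I4 writes R1
t=12  I6 issues→INT
t=15  I3 exec-done
t=16  I3 writes R4
t=17  I5 reads
t=21  I5 exec-done
t=22  I5 writes R0
t=23  I6 reads
t=24  I6 exec-done
t=25  I6 writes R6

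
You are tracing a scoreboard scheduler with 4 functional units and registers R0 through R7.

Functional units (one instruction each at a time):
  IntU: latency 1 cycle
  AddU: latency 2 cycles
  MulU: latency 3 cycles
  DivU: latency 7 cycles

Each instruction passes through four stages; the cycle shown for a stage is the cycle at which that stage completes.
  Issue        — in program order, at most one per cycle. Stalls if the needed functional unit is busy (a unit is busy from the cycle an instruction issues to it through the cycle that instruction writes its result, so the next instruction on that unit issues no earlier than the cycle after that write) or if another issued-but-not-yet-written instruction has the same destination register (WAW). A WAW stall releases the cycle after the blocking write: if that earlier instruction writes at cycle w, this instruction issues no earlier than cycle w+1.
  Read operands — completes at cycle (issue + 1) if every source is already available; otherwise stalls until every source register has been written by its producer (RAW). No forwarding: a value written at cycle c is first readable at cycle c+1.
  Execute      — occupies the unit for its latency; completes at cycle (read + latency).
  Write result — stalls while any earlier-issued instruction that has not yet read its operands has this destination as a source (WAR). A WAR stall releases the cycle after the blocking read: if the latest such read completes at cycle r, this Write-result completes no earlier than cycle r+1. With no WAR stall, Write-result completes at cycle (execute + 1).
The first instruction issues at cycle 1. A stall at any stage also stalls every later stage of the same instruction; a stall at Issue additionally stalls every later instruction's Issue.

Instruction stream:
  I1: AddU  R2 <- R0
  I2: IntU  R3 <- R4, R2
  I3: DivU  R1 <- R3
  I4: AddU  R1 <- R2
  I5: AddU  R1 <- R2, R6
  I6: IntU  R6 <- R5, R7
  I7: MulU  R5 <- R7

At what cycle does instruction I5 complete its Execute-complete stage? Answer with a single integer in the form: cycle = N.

cycle = 26

[I1] 1/2/4/5
[I2] 2/6/7/8  (RAW R2: wait I1 write@5)
[I3] 3/9/16/17  (RAW R3: wait I2 write@8)
[I4] 18/19/21/22  (WAW R1: wait I3 write@17)
[I5] 23/24/26/27  (struct: AddU busy until I4 writes@22)
[I6] 24/25/26/27
[I7] 25/26/29/30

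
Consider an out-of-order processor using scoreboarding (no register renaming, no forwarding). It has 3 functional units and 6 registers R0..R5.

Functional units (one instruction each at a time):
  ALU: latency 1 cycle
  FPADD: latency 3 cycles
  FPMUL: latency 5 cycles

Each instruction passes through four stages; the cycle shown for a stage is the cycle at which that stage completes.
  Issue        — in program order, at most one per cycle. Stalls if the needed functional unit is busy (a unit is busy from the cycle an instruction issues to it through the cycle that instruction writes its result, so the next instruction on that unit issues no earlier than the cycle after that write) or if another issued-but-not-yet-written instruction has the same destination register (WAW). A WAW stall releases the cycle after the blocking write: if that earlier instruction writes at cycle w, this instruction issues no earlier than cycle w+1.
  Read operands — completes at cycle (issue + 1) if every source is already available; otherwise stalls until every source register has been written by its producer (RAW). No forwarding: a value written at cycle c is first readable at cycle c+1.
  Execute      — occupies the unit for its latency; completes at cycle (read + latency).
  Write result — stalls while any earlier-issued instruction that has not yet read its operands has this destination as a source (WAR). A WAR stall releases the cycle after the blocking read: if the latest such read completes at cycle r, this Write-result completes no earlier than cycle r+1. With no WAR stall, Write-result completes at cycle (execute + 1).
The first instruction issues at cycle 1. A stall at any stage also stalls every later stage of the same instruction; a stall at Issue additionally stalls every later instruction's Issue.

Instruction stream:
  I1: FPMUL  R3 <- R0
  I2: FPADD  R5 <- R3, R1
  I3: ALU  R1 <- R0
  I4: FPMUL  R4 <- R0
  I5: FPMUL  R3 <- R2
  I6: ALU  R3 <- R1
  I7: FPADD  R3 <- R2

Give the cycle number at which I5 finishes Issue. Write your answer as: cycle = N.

[I1] 1/2/7/8
[I2] 2/9/12/13  (RAW R3: wait I1 write@8)
[I3] 3/4/5/10  (WAR R1: wait I2 read@9)
[I4] 9/10/15/16  (struct: FPMUL busy until I1 writes@8)
[I5] 17/18/23/24  (struct: FPMUL busy until I4 writes@16)
[I6] 25/26/27/28  (WAW R3: wait I5 write@24)
[I7] 29/30/33/34  (WAW R3: wait I6 write@28)

cycle = 17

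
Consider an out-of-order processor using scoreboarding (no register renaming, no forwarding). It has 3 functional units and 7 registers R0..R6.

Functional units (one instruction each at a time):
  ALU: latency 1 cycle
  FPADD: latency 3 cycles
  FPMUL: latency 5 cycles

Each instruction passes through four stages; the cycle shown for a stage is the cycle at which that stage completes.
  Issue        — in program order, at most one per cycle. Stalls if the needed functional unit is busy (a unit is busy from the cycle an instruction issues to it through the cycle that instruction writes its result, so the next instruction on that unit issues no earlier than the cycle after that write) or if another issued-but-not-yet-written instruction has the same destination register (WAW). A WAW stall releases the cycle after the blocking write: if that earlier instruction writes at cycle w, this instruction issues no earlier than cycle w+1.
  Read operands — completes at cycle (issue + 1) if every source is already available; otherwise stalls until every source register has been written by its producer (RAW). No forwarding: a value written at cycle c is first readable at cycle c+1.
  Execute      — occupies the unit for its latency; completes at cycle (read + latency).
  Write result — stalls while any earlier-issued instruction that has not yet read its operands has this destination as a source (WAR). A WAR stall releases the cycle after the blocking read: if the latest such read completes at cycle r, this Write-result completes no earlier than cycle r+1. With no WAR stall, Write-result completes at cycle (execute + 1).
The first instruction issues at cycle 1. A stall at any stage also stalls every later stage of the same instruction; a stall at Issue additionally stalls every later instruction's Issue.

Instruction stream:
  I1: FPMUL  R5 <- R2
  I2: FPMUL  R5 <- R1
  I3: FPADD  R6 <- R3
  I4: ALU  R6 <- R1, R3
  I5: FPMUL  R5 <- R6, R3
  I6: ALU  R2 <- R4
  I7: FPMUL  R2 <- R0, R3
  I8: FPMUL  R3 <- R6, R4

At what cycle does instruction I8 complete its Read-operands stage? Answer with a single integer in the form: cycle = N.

cycle = 36

I1: IS=1 RO=2 EX=7 WR=8
I2: IS=9 RO=10 EX=15 WR=16  [struct: FPMUL busy until I1 writes@8]
I3: IS=10 RO=11 EX=14 WR=15
I4: IS=16 RO=17 EX=18 WR=19  [WAW R6: wait I3 write@15]
I5: IS=17 RO=20 EX=25 WR=26  [RAW R6: wait I4 write@19]
I6: IS=20 RO=21 EX=22 WR=23  [struct: ALU busy until I4 writes@19]
I7: IS=27 RO=28 EX=33 WR=34  [struct: FPMUL busy until I5 writes@26]
I8: IS=35 RO=36 EX=41 WR=42  [struct: FPMUL busy until I7 writes@34]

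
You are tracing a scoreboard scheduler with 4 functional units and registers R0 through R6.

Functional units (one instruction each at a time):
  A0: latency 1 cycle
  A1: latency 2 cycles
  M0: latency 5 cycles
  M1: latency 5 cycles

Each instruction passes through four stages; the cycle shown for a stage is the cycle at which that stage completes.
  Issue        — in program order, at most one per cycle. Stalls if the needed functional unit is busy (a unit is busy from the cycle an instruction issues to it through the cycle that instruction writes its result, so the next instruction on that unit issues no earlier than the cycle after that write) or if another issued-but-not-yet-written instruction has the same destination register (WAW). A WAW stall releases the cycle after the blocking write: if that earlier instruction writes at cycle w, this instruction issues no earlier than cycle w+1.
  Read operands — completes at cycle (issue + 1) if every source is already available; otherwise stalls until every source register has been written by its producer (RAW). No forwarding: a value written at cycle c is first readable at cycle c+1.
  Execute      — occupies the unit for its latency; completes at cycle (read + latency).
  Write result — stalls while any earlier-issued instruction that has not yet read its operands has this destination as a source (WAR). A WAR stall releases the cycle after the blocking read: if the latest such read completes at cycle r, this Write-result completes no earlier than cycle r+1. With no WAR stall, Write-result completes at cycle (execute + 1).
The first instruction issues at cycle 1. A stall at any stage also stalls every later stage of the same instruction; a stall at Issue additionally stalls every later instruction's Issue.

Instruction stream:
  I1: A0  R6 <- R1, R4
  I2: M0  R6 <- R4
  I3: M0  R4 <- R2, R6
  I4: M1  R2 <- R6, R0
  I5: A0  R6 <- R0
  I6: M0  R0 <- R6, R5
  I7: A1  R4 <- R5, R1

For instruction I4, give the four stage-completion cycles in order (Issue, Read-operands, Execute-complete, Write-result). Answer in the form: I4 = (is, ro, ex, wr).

I4 = (14, 15, 20, 21)

t=1  issue I1 (A0)
t=2  I1 read-ops
t=3  I1 finished on A0
t=4  I1→R6
t=5  issue I2 (M0)
t=6  I2 read-ops
t=11  I2 finished on M0
t=12  I2→R6
t=13  issue I3 (M0)
t=14  I3 read-ops, issue I4 (M1)
t=15  I4 read-ops, issue I5 (A0)
t=16  I5 read-ops
t=17  I5 finished on A0
t=18  I5→R6
t=19  I3 finished on M0
t=20  I3→R4, I4 finished on M1
t=21  I4→R2, issue I6 (M0)
t=22  I6 read-ops, issue I7 (A1)
t=23  I7 read-ops
t=25  I7 finished on A1
t=26  I7→R4
t=27  I6 finished on M0
t=28  I6→R0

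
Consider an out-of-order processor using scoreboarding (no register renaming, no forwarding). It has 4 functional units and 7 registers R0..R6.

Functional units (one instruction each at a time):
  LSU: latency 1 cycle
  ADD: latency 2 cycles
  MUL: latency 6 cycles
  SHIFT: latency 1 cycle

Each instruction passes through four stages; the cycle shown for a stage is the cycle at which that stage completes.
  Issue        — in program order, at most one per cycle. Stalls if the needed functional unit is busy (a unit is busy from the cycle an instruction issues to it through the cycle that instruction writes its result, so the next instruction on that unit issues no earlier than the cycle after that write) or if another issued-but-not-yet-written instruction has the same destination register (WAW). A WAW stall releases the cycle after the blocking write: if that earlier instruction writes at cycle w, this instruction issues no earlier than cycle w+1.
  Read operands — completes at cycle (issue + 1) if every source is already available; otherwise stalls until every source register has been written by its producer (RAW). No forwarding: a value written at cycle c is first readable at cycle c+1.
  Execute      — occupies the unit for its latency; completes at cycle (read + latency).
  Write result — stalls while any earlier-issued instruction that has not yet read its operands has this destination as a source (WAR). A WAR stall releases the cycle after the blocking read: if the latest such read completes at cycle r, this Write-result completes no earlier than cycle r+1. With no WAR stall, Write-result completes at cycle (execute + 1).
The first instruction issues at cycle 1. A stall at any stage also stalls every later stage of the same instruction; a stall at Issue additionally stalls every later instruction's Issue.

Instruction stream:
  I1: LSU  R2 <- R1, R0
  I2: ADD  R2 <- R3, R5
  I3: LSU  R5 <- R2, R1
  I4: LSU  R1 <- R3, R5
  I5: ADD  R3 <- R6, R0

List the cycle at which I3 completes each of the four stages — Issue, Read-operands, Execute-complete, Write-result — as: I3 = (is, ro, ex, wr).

[1] I1 issues→LSU
[2] I1 reads
[3] I1 exec-done
[4] I1 writes R2
[5] I2 issues→ADD
[6] I2 reads; I3 issues→LSU
[8] I2 exec-done
[9] I2 writes R2
[10] I3 reads
[11] I3 exec-done
[12] I3 writes R5
[13] I4 issues→LSU
[14] I4 reads; I5 issues→ADD
[15] I4 exec-done; I5 reads
[16] I4 writes R1
[17] I5 exec-done
[18] I5 writes R3

I3 = (6, 10, 11, 12)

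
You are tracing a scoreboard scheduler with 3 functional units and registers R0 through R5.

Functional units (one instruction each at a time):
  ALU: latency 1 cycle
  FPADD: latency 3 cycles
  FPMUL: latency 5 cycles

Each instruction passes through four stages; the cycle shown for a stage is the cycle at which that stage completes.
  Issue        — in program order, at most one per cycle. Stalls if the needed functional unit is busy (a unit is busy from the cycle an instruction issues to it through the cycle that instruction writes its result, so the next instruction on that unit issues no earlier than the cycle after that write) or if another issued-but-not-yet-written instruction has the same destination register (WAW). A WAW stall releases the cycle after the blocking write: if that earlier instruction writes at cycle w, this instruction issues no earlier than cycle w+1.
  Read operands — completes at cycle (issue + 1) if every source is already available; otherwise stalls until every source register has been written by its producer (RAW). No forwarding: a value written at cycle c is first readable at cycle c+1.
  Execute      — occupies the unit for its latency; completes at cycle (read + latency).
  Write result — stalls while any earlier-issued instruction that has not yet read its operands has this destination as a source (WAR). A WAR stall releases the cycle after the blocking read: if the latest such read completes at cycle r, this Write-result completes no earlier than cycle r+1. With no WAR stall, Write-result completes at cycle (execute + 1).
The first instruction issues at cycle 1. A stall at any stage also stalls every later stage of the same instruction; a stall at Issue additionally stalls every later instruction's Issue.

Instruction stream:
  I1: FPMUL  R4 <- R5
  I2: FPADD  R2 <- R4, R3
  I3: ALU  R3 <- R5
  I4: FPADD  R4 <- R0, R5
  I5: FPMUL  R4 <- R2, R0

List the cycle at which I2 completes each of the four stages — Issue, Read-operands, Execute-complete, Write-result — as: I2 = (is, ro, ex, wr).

I2 = (2, 9, 12, 13)

cycle 1: I1 issues→FPMUL
cycle 2: I1 reads, I2 issues→FPADD
cycle 3: I3 issues→ALU
cycle 4: I3 reads
cycle 5: I3 exec-done
cycle 7: I1 exec-done
cycle 8: I1 writes R4
cycle 9: I2 reads
cycle 10: I3 writes R3
cycle 12: I2 exec-done
cycle 13: I2 writes R2
cycle 14: I4 issues→FPADD
cycle 15: I4 reads
cycle 18: I4 exec-done
cycle 19: I4 writes R4
cycle 20: I5 issues→FPMUL
cycle 21: I5 reads
cycle 26: I5 exec-done
cycle 27: I5 writes R4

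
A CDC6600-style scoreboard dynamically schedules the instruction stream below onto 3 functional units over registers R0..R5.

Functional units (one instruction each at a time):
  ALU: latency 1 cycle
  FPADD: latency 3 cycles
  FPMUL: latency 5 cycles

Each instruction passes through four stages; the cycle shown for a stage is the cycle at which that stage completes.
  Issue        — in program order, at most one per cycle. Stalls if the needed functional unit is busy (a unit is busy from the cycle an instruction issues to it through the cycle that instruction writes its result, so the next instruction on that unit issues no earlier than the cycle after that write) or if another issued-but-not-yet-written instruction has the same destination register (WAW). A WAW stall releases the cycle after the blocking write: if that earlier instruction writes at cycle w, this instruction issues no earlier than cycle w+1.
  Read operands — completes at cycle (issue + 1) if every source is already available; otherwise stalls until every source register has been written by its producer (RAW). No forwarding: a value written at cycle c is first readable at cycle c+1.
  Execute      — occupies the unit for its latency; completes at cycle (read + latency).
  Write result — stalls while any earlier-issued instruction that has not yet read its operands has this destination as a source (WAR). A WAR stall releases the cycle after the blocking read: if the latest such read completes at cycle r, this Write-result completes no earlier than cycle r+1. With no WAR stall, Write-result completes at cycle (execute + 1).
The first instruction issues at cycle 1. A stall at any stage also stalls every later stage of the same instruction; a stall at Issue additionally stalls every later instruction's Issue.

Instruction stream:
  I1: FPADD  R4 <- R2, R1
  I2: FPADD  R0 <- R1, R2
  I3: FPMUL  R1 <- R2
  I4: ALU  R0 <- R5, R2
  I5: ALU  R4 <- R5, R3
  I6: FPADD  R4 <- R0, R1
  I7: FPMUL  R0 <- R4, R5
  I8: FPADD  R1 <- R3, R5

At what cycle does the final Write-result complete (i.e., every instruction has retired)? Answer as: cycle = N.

cycle 1: issue I1 (FPADD)
cycle 2: I1 read-ops
cycle 5: I1 finished on FPADD
cycle 6: I1→R4
cycle 7: issue I2 (FPADD)
cycle 8: I2 read-ops | issue I3 (FPMUL)
cycle 9: I3 read-ops
cycle 11: I2 finished on FPADD
cycle 12: I2→R0
cycle 13: issue I4 (ALU)
cycle 14: I3 finished on FPMUL | I4 read-ops
cycle 15: I3→R1 | I4 finished on ALU
cycle 16: I4→R0
cycle 17: issue I5 (ALU)
cycle 18: I5 read-ops
cycle 19: I5 finished on ALU
cycle 20: I5→R4
cycle 21: issue I6 (FPADD)
cycle 22: I6 read-ops | issue I7 (FPMUL)
cycle 25: I6 finished on FPADD
cycle 26: I6→R4
cycle 27: I7 read-ops | issue I8 (FPADD)
cycle 28: I8 read-ops
cycle 31: I8 finished on FPADD
cycle 32: I7 finished on FPMUL | I8→R1
cycle 33: I7→R0

cycle = 33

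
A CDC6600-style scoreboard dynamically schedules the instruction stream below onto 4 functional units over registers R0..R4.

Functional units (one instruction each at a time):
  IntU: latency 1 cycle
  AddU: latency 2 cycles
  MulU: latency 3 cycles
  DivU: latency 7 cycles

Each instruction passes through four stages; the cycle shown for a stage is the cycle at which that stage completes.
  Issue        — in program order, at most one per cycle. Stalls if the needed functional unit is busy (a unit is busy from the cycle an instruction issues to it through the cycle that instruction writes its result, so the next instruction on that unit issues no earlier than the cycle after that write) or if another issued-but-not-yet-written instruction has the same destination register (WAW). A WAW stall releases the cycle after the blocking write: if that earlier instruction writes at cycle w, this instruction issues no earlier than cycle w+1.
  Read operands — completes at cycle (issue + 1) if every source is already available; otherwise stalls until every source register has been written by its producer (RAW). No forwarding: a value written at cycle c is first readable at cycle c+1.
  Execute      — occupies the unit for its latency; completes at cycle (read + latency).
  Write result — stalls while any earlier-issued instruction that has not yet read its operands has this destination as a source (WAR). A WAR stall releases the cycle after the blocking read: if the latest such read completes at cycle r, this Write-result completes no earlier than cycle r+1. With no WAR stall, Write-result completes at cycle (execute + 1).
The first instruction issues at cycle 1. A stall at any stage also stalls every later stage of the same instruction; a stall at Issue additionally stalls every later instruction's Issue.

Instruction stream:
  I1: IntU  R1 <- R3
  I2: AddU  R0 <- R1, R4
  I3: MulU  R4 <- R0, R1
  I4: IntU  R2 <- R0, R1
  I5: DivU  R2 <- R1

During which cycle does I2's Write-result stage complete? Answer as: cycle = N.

c1: issue I1 (IntU)
c2: I1 read-ops; issue I2 (AddU)
c3: I1 finished on IntU; issue I3 (MulU)
c4: I1→R1
c5: I2 read-ops; issue I4 (IntU)
c7: I2 finished on AddU
c8: I2→R0
c9: I3 read-ops; I4 read-ops
c10: I4 finished on IntU
c11: I4→R2
c12: I3 finished on MulU; issue I5 (DivU)
c13: I3→R4; I5 read-ops
c20: I5 finished on DivU
c21: I5→R2

cycle = 8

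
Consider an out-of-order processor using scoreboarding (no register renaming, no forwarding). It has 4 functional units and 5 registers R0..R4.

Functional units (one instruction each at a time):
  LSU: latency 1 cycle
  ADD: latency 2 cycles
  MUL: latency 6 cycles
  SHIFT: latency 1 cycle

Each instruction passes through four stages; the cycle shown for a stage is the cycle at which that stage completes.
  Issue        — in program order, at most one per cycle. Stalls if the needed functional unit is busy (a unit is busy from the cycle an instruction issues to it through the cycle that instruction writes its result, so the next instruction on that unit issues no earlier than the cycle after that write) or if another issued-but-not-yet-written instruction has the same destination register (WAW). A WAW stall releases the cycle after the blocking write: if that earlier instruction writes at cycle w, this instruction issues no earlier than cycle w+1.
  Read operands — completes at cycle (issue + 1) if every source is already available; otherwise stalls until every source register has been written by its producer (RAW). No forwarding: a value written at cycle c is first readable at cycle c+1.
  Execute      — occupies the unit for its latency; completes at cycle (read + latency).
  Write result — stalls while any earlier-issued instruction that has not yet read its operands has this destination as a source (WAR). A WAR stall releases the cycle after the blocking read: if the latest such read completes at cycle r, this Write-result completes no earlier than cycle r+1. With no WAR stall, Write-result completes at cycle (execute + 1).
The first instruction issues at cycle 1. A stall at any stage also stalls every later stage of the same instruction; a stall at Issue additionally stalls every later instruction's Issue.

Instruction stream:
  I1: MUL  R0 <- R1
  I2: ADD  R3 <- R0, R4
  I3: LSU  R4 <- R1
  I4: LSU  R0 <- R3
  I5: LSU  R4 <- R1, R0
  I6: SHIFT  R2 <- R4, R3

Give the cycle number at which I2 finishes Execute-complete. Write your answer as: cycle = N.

[I1] 1/2/8/9
[I2] 2/10/12/13  (RAW R0: wait I1 write@9)
[I3] 3/4/5/11  (WAR R4: wait I2 read@10)
[I4] 12/14/15/16  (struct: LSU busy until I3 writes@11; RAW R3: wait I2 write@13)
[I5] 17/18/19/20  (struct: LSU busy until I4 writes@16)
[I6] 18/21/22/23  (RAW R4: wait I5 write@20)

cycle = 12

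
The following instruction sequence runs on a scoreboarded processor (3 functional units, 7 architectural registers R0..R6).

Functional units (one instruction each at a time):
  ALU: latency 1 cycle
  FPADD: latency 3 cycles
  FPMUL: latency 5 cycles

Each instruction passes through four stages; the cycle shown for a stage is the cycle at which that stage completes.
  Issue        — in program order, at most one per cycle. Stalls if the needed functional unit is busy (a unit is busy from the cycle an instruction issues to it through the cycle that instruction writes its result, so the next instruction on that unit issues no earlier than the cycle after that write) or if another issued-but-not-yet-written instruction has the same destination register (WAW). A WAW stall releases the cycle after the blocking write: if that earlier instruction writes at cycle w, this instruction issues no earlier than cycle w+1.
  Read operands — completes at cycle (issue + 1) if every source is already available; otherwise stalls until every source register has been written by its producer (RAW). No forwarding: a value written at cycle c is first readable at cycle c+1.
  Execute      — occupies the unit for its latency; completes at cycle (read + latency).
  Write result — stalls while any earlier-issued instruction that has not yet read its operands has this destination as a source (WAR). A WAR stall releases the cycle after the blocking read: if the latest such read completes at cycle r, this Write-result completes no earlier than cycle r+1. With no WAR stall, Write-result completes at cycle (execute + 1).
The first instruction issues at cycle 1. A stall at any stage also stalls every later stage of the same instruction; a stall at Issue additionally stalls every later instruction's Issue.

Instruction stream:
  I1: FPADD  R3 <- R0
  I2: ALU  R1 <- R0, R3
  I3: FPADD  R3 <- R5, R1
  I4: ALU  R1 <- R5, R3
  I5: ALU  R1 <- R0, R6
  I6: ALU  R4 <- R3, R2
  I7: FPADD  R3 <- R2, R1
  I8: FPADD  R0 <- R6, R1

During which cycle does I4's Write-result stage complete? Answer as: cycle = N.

cycle = 17

c1: issue I1 (FPADD)
c2: I1 read-ops; issue I2 (ALU)
c5: I1 finished on FPADD
c6: I1→R3
c7: I2 read-ops; issue I3 (FPADD)
c8: I2 finished on ALU
c9: I2→R1
c10: I3 read-ops; issue I4 (ALU)
c13: I3 finished on FPADD
c14: I3→R3
c15: I4 read-ops
c16: I4 finished on ALU
c17: I4→R1
c18: issue I5 (ALU)
c19: I5 read-ops
c20: I5 finished on ALU
c21: I5→R1
c22: issue I6 (ALU)
c23: I6 read-ops; issue I7 (FPADD)
c24: I6 finished on ALU; I7 read-ops
c25: I6→R4
c27: I7 finished on FPADD
c28: I7→R3
c29: issue I8 (FPADD)
c30: I8 read-ops
c33: I8 finished on FPADD
c34: I8→R0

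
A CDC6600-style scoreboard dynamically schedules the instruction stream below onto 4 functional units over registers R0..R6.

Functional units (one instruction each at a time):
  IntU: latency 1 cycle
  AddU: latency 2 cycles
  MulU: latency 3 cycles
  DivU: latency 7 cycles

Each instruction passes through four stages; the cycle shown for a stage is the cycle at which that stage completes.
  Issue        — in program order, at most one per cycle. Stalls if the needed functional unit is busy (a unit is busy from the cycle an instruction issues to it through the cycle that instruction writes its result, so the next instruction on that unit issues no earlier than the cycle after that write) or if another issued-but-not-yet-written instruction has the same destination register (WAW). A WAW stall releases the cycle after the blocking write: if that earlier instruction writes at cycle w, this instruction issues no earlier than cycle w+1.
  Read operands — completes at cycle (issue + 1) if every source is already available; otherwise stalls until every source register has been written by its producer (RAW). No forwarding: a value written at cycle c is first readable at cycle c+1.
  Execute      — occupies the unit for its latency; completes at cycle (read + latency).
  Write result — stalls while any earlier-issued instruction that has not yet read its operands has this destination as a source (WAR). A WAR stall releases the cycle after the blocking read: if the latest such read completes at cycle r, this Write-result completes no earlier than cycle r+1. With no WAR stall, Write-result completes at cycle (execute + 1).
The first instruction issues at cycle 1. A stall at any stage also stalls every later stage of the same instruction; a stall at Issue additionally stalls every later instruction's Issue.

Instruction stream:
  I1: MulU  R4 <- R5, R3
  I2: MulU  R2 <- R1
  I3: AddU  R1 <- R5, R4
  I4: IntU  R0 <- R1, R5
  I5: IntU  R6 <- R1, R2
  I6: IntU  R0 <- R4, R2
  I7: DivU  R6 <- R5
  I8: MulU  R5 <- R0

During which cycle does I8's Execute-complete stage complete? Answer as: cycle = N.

c1: issue I1 (MulU)
c2: I1 read-ops
c5: I1 finished on MulU
c6: I1→R4
c7: issue I2 (MulU)
c8: I2 read-ops | issue I3 (AddU)
c9: I3 read-ops | issue I4 (IntU)
c11: I2 finished on MulU | I3 finished on AddU
c12: I2→R2 | I3→R1
c13: I4 read-ops
c14: I4 finished on IntU
c15: I4→R0
c16: issue I5 (IntU)
c17: I5 read-ops
c18: I5 finished on IntU
c19: I5→R6
c20: issue I6 (IntU)
c21: I6 read-ops | issue I7 (DivU)
c22: I6 finished on IntU | I7 read-ops | issue I8 (MulU)
c23: I6→R0
c24: I8 read-ops
c27: I8 finished on MulU
c28: I8→R5
c29: I7 finished on DivU
c30: I7→R6

cycle = 27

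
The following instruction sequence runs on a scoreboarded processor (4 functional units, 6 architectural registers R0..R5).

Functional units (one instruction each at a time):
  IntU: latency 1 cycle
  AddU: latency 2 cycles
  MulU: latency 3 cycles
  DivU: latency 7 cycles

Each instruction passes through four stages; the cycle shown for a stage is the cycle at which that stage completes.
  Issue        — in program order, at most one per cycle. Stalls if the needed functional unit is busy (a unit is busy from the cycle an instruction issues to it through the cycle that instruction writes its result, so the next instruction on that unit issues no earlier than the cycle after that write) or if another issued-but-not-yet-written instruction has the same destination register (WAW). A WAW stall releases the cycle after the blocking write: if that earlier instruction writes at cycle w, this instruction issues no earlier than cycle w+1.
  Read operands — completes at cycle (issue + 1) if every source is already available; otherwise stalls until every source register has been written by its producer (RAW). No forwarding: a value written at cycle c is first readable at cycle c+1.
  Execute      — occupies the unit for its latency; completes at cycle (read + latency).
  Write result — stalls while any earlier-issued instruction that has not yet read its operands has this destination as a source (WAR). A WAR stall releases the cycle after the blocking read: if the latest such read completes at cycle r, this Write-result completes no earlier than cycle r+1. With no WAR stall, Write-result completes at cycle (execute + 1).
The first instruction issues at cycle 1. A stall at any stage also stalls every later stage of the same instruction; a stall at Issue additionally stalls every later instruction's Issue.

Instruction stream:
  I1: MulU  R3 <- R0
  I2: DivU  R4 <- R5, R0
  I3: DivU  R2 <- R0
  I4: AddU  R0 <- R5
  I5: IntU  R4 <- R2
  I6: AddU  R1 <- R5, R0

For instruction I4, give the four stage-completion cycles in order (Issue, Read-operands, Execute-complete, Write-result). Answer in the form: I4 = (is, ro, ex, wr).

I4 = (13, 14, 16, 17)

t=1  issue I1 (MulU)
t=2  I1 read-ops · issue I2 (DivU)
t=3  I2 read-ops
t=5  I1 finished on MulU
t=6  I1→R3
t=10  I2 finished on DivU
t=11  I2→R4
t=12  issue I3 (DivU)
t=13  I3 read-ops · issue I4 (AddU)
t=14  I4 read-ops · issue I5 (IntU)
t=16  I4 finished on AddU
t=17  I4→R0
t=18  issue I6 (AddU)
t=19  I6 read-ops
t=20  I3 finished on DivU
t=21  I3→R2 · I6 finished on AddU
t=22  I5 read-ops · I6→R1
t=23  I5 finished on IntU
t=24  I5→R4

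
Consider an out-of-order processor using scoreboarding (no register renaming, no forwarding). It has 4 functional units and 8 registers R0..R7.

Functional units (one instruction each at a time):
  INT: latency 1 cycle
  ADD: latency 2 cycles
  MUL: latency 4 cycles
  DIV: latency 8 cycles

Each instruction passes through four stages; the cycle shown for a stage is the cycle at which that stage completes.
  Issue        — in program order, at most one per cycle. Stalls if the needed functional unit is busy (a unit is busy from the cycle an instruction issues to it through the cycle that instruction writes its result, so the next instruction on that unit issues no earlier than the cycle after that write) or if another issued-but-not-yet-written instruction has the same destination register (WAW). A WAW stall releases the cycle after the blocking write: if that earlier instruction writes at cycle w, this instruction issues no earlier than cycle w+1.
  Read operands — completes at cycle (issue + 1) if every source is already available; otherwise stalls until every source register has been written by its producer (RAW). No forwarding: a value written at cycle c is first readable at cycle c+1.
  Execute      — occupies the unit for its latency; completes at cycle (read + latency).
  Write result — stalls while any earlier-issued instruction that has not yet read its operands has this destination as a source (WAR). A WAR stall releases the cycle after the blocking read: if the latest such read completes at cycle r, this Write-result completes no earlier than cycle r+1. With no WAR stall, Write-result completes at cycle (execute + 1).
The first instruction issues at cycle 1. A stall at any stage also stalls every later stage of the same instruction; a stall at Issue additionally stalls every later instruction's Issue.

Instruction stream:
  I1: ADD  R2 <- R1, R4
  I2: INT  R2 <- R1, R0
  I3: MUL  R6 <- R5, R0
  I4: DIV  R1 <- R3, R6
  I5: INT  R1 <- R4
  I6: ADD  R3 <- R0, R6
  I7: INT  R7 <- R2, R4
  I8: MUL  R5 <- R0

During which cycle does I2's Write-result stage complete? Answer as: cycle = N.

t=1  I1 dispatched to ADD
t=2  I1 operands ready
t=4  I1 complete
t=5  R2←I1
t=6  I2 dispatched to INT
t=7  I2 operands ready · I3 dispatched to MUL
t=8  I2 complete · I3 operands ready · I4 dispatched to DIV
t=9  R2←I2
t=12  I3 complete
t=13  R6←I3
t=14  I4 operands ready
t=22  I4 complete
t=23  R1←I4
t=24  I5 dispatched to INT
t=25  I5 operands ready · I6 dispatched to ADD
t=26  I5 complete · I6 operands ready
t=27  R1←I5
t=28  I6 complete · I7 dispatched to INT
t=29  R3←I6 · I7 operands ready · I8 dispatched to MUL
t=30  I7 complete · I8 operands ready
t=31  R7←I7
t=34  I8 complete
t=35  R5←I8

cycle = 9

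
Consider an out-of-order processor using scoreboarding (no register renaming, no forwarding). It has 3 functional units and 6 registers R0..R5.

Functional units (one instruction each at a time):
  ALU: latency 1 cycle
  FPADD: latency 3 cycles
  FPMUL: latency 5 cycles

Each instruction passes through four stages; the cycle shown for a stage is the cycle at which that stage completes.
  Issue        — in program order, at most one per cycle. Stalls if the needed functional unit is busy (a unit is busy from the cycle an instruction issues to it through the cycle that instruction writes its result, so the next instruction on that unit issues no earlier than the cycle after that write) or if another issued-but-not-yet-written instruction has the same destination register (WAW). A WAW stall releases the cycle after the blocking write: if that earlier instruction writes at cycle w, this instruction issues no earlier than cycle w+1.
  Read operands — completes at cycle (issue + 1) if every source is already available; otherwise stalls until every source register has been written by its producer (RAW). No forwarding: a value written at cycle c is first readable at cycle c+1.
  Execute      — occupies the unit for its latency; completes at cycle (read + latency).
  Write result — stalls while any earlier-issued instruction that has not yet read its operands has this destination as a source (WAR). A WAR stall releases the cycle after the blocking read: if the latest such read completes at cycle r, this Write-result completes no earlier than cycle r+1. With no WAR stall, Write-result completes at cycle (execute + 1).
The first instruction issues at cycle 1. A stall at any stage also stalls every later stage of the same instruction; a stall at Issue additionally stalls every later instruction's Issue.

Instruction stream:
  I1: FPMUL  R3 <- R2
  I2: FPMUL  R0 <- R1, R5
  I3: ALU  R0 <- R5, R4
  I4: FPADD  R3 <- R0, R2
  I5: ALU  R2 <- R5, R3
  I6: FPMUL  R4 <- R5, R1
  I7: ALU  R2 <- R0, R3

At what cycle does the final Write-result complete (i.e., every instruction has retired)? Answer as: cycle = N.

cycle 1: I1 dispatched to FPMUL
cycle 2: I1 operands ready
cycle 7: I1 complete
cycle 8: R3←I1
cycle 9: I2 dispatched to FPMUL
cycle 10: I2 operands ready
cycle 15: I2 complete
cycle 16: R0←I2
cycle 17: I3 dispatched to ALU
cycle 18: I3 operands ready; I4 dispatched to FPADD
cycle 19: I3 complete
cycle 20: R0←I3
cycle 21: I4 operands ready; I5 dispatched to ALU
cycle 22: I6 dispatched to FPMUL
cycle 23: I6 operands ready
cycle 24: I4 complete
cycle 25: R3←I4
cycle 26: I5 operands ready
cycle 27: I5 complete
cycle 28: R2←I5; I6 complete
cycle 29: R4←I6; I7 dispatched to ALU
cycle 30: I7 operands ready
cycle 31: I7 complete
cycle 32: R2←I7

cycle = 32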